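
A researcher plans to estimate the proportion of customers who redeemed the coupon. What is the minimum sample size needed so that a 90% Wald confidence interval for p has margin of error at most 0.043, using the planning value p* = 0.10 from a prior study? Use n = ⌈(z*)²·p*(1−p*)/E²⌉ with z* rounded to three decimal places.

z* = 1.645 at the 90% level.
p*(1−p*) = 0.10·0.90 = 0.0900.
Required n before rounding: 2.706025 × 0.0900 / 0.043² = 131.716.
⌈131.716⌉ = 132.

n = 132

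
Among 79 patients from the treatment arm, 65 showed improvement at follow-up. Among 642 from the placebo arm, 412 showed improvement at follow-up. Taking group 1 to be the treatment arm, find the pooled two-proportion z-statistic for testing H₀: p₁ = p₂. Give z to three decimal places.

Sample proportions: p̂₁ = 65/79 = 0.82278 and p̂₂ = 412/642 = 0.64174.
Pooling: p̂ = 477/721 = 0.66158.
Pooled SE = √[0.2238915·0.01421586] ≈ 0.056416.
z = 0.18104/0.056416 = 3.209.

z = 3.209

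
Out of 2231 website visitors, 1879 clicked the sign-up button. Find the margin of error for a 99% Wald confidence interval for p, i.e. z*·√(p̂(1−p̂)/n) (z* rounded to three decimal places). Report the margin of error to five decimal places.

ME = 0.01988

The sample proportion is 1879/2231 = 0.84222.
Standard error of p̂: √(0.132883/2231) = √0.000059562 = 0.007718.
For 99% confidence, z* = 2.576.
ME = 2.576·0.007718 = 0.01988.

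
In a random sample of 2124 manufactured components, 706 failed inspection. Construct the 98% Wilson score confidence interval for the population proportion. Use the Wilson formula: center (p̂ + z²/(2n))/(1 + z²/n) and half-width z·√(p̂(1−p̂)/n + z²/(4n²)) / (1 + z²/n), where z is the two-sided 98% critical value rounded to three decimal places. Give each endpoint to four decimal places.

Here p̂ = 706/2124 = 0.33239 and z = 2.326 (z² = 5.410276).
1 + z²/n = 1.002547.
Adjusted center: (0.33239 + z²/(2n))/1.002547 = 0.33282.
Radicand: p̂(1−p̂)/n + z²/(4n²) = 0.000104476 + 0.000000300 = 0.000104776.
Half-width = 2.326·√0.000104776/1.002547 = 0.02375.
CI: 0.33282 ± 0.02375 = (0.3091, 0.3566).

(0.3091, 0.3566)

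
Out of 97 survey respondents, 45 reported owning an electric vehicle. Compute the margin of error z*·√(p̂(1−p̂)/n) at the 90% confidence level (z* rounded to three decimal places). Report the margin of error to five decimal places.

p̂ = 45/97 = 0.46392.
Standard error of p̂: √(0.248698/97) = √0.002563897 = 0.050635.
z* = 1.645 at the 90% level.
Margin of error = z*·SE = 1.645 × 0.050635 = 0.08329.

ME = 0.08329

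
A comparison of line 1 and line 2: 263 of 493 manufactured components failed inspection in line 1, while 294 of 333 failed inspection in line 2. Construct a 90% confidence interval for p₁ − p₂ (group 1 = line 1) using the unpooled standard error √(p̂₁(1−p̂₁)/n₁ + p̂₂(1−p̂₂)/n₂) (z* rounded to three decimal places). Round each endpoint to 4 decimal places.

(-0.3964, -0.3024)

p̂₁ = 0.53347, p̂₂ = 0.88288, so the observed difference is -0.34941.
SE = √(0.000504827 + 0.000310513) = √0.000815340 = 0.028554.
The 90% critical value is z* = 1.645. Margin of error = 0.04697.
Interval: -0.34941 ± 0.04697 → (-0.3964, -0.3024).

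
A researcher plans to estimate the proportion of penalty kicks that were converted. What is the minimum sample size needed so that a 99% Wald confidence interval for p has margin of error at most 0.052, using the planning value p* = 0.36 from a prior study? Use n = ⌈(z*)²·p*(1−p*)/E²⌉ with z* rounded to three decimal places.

z* = 2.576 at the 99% level.
p*(1−p*) = 0.2304.
(z*)²·p*(1−p*)/E² = 6.635776·0.2304/0.002704 = 565.415.
⌈565.415⌉ = 566.

n = 566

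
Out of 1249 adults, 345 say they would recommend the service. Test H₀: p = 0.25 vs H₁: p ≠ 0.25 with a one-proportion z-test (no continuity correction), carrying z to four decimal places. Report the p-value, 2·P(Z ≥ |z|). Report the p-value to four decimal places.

p-value = 0.0323

Sample proportion p̂ = 345/1249 = 0.27622.
Null standard error: √(0.25·0.75/1249) = √0.000150120 = 0.012252.
Test statistic (full precision, shown to 4 dp): z = (345/1249 − 0.25)/SE₀ ≈ 2.1401.
From the standard normal, 2·P(Z ≥ |z|) = 0.0323.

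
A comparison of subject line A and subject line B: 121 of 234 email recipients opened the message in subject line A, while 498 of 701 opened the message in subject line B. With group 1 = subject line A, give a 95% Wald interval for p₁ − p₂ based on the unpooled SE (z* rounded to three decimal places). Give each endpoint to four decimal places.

p̂₁ = 0.51709, p̂₂ = 0.71041, so the observed difference is -0.19332.
Unpooled SE = √(p̂₁(1−p̂₁)/n₁ + p̂₂(1−p̂₂)/n₂) = √(0.001067127 + 0.000293475) = 0.036886.
z* = 1.960 at the 95% level. Margin = 1.960·0.036886 = 0.07230.
Interval: -0.19332 ± 0.07230 → (-0.2656, -0.1210).

(-0.2656, -0.1210)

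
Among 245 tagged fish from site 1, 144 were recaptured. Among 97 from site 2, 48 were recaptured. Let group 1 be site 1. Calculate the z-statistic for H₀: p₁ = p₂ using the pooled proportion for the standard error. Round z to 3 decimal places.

z = 1.561

p̂₁ = 144/245 = 0.58776, p̂₂ = 48/97 = 0.49485.
Pooling: p̂ = 192/342 = 0.56140.
Pooled SE = √[0.2462296·0.01439091] ≈ 0.059527.
z = (p̂₁ − p̂₂)/SE = (0.58776 − 0.49485)/0.059527 = 0.09291/0.059527 = 1.561.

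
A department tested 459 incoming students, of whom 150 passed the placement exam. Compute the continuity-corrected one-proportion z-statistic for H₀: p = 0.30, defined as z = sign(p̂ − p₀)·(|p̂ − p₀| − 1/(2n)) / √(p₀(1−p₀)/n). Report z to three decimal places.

With x = 150 successes in n = 459, p̂ = 0.32680. p̂ − p₀ = 0.026797.
1/(2n) = 0.001089.
Corrected numerator: |0.026797| − 0.001089 = 0.025708.
Under H₀, SE = √(p₀(1−p₀)/n) = √(0.30·0.70/459) = √0.000457516 = 0.021390.
z = (+)0.025708/0.021390 = 1.202.

z = 1.202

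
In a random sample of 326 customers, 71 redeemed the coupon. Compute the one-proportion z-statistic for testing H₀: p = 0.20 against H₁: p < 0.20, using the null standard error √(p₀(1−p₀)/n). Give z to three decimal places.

z = 0.803

p̂ = 71/326 = 0.21779.
Null standard error: √(0.20·0.80/326) = √0.000490798 = 0.022154.
Test statistic: z = 0.01779/0.022154 = 0.803.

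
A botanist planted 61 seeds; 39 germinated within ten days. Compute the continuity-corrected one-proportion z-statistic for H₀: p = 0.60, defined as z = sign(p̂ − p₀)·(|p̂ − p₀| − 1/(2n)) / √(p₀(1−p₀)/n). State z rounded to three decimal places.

Sample proportion p̂ = 39/61 = 0.63934. p̂ − p₀ = 0.039344.
Continuity correction 1/(2n) = 1/122 = 0.008197.
Corrected numerator: |0.039344| − 0.008197 = 0.031147.
Null standard error: √(0.60·0.40/61) = √0.003934426 = 0.062725.
z = +0.031147/0.062725 = 0.497.

z = 0.497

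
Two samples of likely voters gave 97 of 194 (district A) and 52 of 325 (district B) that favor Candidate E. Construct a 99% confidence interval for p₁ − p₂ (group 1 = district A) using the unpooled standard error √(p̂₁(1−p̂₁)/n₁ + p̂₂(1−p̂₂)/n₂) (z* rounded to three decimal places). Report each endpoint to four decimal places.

(0.2337, 0.4463)

p̂₁ = 97/194 = 0.50000, p̂₂ = 52/325 = 0.16000; p̂₁ − p̂₂ = 0.34000.
Unpooled SE = √(p̂₁(1−p̂₁)/n₁ + p̂₂(1−p̂₂)/n₂) = √(0.001288660 + 0.000413538) = 0.041258.
The 99% critical value is z* = 2.576. Margin = 2.576·0.041258 = 0.10628.
So the interval runs from 0.2337 to 0.4463.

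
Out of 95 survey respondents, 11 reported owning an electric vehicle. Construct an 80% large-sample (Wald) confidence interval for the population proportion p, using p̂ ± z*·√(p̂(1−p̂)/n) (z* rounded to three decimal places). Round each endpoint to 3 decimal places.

The sample proportion is 11/95 = 0.11579.
SE(p̂) = √(0.11579·0.88421/95) = 0.032828.
For 80% confidence, z* = 1.282.
Margin = 1.282·0.032828 = 0.04209.
Interval: 0.11579 ± 0.04209 → (0.074, 0.158).

(0.074, 0.158)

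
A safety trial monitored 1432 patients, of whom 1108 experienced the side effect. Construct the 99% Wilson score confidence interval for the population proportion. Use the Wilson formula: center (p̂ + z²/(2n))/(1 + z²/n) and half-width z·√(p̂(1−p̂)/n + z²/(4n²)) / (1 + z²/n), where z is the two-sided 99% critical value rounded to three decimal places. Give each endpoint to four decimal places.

(0.7440, 0.8009)

p̂ = 1108/1432 = 0.77374; z = 2.576, so z² = 6.635776.
Denominator 1 + z²/n = 1 + 6.635776/1432 = 1.004634.
Center = (0.77374 + 0.002317)/1.004634 = 0.77248.
Radicand: p̂(1−p̂)/n + z²/(4n²) = 0.000122252 + 0.000000809 = 0.000123061.
Half-width = 2.576·√0.000123061/1.004634 = 0.02844.
Interval: 0.77248 ± 0.02844 → (0.7440, 0.8009).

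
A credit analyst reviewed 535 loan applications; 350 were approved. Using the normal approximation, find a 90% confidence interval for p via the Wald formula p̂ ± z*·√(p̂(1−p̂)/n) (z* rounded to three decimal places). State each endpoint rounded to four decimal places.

(0.6204, 0.6880)

With x = 350 successes in n = 535, p̂ = 0.65421.
Standard error of p̂: √(0.226221/535) = √0.000422842 = 0.020563.
The 90% critical value is z* = 1.645.
Margin of error: 1.645 × 0.020563 = 0.03383.
So the interval runs from 0.6204 to 0.6880.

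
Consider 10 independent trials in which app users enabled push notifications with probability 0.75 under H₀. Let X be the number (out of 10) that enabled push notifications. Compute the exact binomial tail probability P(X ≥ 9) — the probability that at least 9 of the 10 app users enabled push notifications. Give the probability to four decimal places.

X is binomial with n = 10 and p = 0.75.
P(X ≥ 9) = C(10,9)·0.75^9·0.25^1 + C(10,10)·0.75^10·0.25^0.
= 0.187712 + 0.056314 = 0.2440.

P = 0.2440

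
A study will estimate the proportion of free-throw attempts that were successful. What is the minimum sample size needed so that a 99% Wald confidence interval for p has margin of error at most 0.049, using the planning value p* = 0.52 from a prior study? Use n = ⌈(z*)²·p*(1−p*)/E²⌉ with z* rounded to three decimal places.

For 99% confidence, z* = 2.576.
p*(1−p*) = 0.52·0.48 = 0.2496.
(z*)²·p*(1−p*)/E² = 6.635776·0.2496/0.002401 = 689.833.
Rounding up, n = 690.

n = 690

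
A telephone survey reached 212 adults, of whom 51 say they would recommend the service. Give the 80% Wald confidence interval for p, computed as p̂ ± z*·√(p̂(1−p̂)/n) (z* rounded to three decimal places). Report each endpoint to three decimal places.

(0.203, 0.278)

The sample proportion is 51/212 = 0.24057.
Standard error of p̂: √(0.182694/212) = √0.000861764 = 0.029356.
z* = 1.282 at the 80% level.
Margin of error: 1.282 × 0.029356 = 0.03763.
CI: 0.24057 ± 0.03763 = (0.203, 0.278).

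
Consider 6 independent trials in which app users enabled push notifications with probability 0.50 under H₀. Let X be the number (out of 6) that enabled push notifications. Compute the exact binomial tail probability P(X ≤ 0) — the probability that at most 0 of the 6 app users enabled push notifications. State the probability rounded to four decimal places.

P = 0.0156

X ~ Binomial(n=6, p=0.50).
P(X ≤ 0) = C(6,0)·0.50^0·0.50^6.
= 0.015625 = 0.0156.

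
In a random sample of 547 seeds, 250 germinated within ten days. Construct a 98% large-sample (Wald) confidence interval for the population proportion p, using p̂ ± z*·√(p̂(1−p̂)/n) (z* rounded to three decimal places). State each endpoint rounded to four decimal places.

Sample proportion p̂ = 250/547 = 0.45704.
SE = √(p̂(1−p̂)/n) = √(0.248154/547) = 0.021299.
For 98% confidence, z* = 2.326.
Margin of error: 2.326 × 0.021299 = 0.04954.
So the interval runs from 0.4075 to 0.5066.

(0.4075, 0.5066)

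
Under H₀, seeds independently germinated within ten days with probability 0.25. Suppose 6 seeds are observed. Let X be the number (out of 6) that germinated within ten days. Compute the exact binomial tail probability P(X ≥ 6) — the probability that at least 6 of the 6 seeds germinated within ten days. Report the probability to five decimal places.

P = 0.00024

X ~ Binomial(n=6, p=0.25).
P(X ≥ 6) = C(6,6)·0.25^6·0.75^0.
= 0.000244 = 0.00024.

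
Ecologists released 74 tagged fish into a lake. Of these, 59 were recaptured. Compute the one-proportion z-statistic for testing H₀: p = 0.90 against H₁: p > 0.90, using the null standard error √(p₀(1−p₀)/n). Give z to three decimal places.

With x = 59 successes in n = 74, p̂ = 0.79730.
Null standard error: √(0.90·0.10/74) = √0.001216216 = 0.034874.
z = (0.79730 − 0.90)/0.034874 = -0.10270/0.034874 = -2.945.

z = -2.945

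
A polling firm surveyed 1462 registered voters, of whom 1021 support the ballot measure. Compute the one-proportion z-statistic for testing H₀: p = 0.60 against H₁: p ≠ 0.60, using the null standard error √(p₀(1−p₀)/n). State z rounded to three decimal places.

z = 7.677

p̂ = 1021/1462 = 0.69836.
SE₀ = √(0.60·0.40/1462) = 0.012812.
Test statistic: z = 0.09836/0.012812 = 7.677.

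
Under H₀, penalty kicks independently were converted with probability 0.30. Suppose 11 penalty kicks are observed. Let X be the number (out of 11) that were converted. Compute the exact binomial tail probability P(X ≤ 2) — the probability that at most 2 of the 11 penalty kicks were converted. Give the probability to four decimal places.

P = 0.3127

X ~ Binomial(n=11, p=0.30).
P(X ≤ 2) = C(11,0)·0.30^0·0.70^11 + C(11,1)·0.30^1·0.70^10 + C(11,2)·0.30^2·0.70^9.
= 0.019773 + 0.093217 + 0.199750 = 0.3127.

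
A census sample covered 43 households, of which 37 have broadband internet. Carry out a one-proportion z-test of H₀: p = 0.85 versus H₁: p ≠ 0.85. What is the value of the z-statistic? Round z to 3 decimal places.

p̂ = 37/43 = 0.86047.
SE₀ = √(0.85·0.15/43) = 0.054453.
z = (0.86047 − 0.85)/0.054453 = 0.01047/0.054453 = 0.192.

z = 0.192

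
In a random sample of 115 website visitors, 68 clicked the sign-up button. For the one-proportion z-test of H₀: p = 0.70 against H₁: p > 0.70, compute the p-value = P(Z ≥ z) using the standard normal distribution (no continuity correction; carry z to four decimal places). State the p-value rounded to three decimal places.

p-value = 0.995

The sample proportion is 68/115 = 0.59130.
Null standard error: √(0.70·0.30/115) = √0.001826087 = 0.042733.
z = (p̂ − p₀)/SE = (68/115 − 0.70)/0.042733 ≈ -2.5436.
p-value = P(Z ≥ z) with z = -2.5436 → 0.995.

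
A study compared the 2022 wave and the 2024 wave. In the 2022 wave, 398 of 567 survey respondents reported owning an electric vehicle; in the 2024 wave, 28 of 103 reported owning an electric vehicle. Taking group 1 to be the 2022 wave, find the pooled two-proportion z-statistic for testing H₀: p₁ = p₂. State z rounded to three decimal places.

p̂₁ = 398/567 = 0.70194, p̂₂ = 28/103 = 0.27184.
Pooling: p̂ = 426/670 = 0.63582.
SE = √[p̂(1−p̂)(1/n₁+1/n₂)] = √[0.63582·0.36418·(1/567+1/103)] ≈ 0.051541.
z = 0.43010/0.051541 = 8.345.

z = 8.345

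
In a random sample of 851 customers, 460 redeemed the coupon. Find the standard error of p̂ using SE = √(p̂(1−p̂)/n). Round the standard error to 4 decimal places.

SE = 0.0171

p̂ = 460/851 = 0.54054.
p̂(1−p̂) = 0.248357.
SE = √(0.248357/851) = 0.0171.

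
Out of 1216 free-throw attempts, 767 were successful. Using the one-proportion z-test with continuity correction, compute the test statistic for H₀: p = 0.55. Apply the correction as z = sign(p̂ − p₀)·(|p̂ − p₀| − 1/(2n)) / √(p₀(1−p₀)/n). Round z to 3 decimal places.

z = 5.632

p̂ = 767/1216 = 0.63076. p̂ − p₀ = 0.080757.
Continuity correction 1/(2n) = 1/2432 = 0.000411.
Corrected numerator: |0.080757| − 0.000411 = 0.080346.
SE₀ = √(0.55·0.45/1216) = 0.014267.
z = +0.080346/0.014267 = 5.632.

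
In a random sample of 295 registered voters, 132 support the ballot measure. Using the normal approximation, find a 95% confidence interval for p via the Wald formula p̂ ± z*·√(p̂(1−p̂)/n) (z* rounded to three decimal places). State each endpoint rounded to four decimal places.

(0.3907, 0.5042)

With x = 132 successes in n = 295, p̂ = 0.44746.
Standard error of p̂: √(0.247239/295) = √0.000838099 = 0.028950.
For 95% confidence, z* = 1.960.
Margin = 1.960·0.028950 = 0.05674.
CI: 0.44746 ± 0.05674 = (0.3907, 0.5042).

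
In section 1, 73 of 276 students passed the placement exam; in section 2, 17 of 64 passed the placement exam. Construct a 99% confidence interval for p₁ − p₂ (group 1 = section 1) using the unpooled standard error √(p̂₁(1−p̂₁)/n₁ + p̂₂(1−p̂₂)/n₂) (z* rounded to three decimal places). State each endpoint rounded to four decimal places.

(-0.1589, 0.1567)

p̂₁ = 73/276 = 0.26449, p̂₂ = 17/64 = 0.26562; p̂₁ − p̂₂ = -0.00113.
SE = √(0.000704842 + 0.003047943) = √0.003752785 = 0.061260.
z* = 2.576 at the 99% level. Margin = 2.576·0.061260 = 0.15781.
So the interval runs from -0.1589 to 0.1567.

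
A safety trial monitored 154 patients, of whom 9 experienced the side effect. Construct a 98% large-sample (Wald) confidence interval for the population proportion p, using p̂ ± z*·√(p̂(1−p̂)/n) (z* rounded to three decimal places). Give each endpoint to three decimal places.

(0.014, 0.102)

The sample proportion is 9/154 = 0.05844.
SE(p̂) = √(0.05844·0.94156/154) = 0.018903.
z* = 2.326 at the 98% level.
Margin of error: 2.326 × 0.018903 = 0.04397.
Interval: 0.05844 ± 0.04397 → (0.014, 0.102).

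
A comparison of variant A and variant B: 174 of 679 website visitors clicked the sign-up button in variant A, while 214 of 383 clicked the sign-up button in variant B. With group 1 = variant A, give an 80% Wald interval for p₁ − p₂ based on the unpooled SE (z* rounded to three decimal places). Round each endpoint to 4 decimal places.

(-0.3415, -0.2635)

p̂₁ = 174/679 = 0.25626, p̂₂ = 214/383 = 0.55875; p̂₁ − p̂₂ = -0.30249.
SE = √(0.000280693 + 0.000643731) = √0.000924424 = 0.030404.
For 80% confidence, z* = 1.282. Margin of error = 0.03898.
So the interval runs from -0.3415 to -0.2635.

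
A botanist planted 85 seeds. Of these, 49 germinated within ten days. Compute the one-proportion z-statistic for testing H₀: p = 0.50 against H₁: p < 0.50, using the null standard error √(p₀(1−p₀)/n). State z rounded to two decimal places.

z = 1.41

p̂ = 49/85 = 0.57647.
SE₀ = √(0.50·0.50/85) = 0.054233.
Test statistic: z = 0.07647/0.054233 = 1.41.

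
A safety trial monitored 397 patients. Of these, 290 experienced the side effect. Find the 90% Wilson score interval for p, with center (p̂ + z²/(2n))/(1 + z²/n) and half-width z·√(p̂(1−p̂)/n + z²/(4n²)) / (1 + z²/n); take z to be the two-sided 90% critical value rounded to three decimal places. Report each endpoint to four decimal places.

(0.6924, 0.7655)

Here p̂ = 290/397 = 0.73048 and z = 1.645 (z² = 2.706025).
Denominator 1 + z²/n = 1 + 2.706025/397 = 1.006816.
Adjusted center: (0.73048 + z²/(2n))/1.006816 = 0.72892.
Radicand: p̂(1−p̂)/n + z²/(4n²) = 0.000495918 + 0.000004292 = 0.000500210.
Half-width = z·√(radicand)/denom = 1.645·0.022365/1.006816 = 0.03654.
So the interval runs from 0.6924 to 0.7655.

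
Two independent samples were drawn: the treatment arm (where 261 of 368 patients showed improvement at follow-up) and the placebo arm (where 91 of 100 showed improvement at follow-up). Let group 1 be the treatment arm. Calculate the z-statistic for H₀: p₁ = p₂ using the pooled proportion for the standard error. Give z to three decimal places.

z = -4.123

p̂₁ = 261/368 = 0.70924, p̂₂ = 91/100 = 0.91000.
Pooled p̂ = (261+91)/(368+100) = 352/468 = 0.75214.
Pooled SE = √[0.1864271·0.01271739] ≈ 0.048692.
z = (p̂₁ − p̂₂)/SE = (0.70924 − 0.91000)/0.048692 = -0.20076/0.048692 = -4.123.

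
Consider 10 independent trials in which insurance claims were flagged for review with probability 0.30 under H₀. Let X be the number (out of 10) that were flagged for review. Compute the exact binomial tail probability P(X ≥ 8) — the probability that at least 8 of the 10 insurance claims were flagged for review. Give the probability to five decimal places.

X ~ Binomial(n=10, p=0.30).
P(X ≥ 8) = C(10,8)·0.30^8·0.70^2 + C(10,9)·0.30^9·0.70^1 + C(10,10)·0.30^10·0.70^0.
= 0.001447 + 0.000138 + 0.000006 = 0.00159.

P = 0.00159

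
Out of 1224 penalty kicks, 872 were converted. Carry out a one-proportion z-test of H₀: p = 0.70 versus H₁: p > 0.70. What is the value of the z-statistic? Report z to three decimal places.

Sample proportion p̂ = 872/1224 = 0.71242.
Null standard error: √(0.70·0.30/1224) = √0.000171569 = 0.013098.
z = (0.71242 − 0.70)/0.013098 = 0.01242/0.013098 = 0.948.

z = 0.948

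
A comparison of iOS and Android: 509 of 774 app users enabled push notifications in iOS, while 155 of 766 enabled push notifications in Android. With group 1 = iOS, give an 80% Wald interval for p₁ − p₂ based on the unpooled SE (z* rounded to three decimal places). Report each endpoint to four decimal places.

(0.4266, 0.4840)

p̂₁ = 509/774 = 0.65762, p̂₂ = 155/766 = 0.20235; p̂₁ − p̂₂ = 0.45527.
SE = √(0.000290898 + 0.000210711) = √0.000501609 = 0.022397.
z* = 1.282 at the 80% level. Margin of error = 0.02871.
Interval: 0.45527 ± 0.02871 → (0.4266, 0.4840).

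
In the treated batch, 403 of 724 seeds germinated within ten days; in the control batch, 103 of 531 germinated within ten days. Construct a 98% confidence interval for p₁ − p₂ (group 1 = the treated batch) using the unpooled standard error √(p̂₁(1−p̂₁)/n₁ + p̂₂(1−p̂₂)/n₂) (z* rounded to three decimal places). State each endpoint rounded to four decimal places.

p̂₁ = 403/724 = 0.55663, p̂₂ = 103/531 = 0.19397; p̂₁ − p̂₂ = 0.36266.
SE = √(0.000340874 + 0.000294440) = √0.000635314 = 0.025205.
The 98% critical value is z* = 2.326. Margin = 2.326·0.025205 = 0.05863.
So the interval runs from 0.3040 to 0.4213.

(0.3040, 0.4213)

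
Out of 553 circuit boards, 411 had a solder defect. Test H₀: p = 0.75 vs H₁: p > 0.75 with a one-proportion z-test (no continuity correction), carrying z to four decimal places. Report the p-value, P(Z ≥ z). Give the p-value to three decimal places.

p-value = 0.644

With x = 411 successes in n = 553, p̂ = 0.74322.
Null standard error: √(0.75·0.25/553) = √0.000339060 = 0.018414.
z = (p̂ − p₀)/SE = (411/553 − 0.75)/0.018414 ≈ -0.3683.
From the standard normal, P(Z ≥ z) = 0.644.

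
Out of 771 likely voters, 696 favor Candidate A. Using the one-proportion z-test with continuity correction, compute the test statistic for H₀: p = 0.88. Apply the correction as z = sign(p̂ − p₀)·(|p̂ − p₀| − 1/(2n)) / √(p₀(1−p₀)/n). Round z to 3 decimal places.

With x = 696 successes in n = 771, p̂ = 0.90272. p̂ − p₀ = 0.022724.
1/(2n) = 0.000649.
Corrected numerator: |0.022724| − 0.000649 = 0.022075.
Under H₀, SE = √(p₀(1−p₀)/n) = √(0.88·0.12/771) = √0.000136965 = 0.011703.
z = +0.022075/0.011703 = 1.886.

z = 1.886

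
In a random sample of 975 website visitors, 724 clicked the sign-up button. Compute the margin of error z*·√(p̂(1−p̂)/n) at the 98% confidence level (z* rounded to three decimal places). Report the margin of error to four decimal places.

ME = 0.0326

With x = 724 successes in n = 975, p̂ = 0.74256.
Standard error of p̂: √(0.191163/975) = √0.000196064 = 0.014002.
The 98% critical value is z* = 2.326.
So ME = 0.0326.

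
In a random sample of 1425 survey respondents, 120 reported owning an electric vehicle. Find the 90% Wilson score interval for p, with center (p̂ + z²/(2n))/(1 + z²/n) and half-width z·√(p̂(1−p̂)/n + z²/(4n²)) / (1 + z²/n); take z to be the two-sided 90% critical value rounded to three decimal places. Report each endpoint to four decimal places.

(0.0729, 0.0971)

Here p̂ = 120/1425 = 0.08421 and z = 1.645 (z² = 2.706025).
1 + z²/n = 1.001899.
Adjusted center: (0.08421 + z²/(2n))/1.001899 = 0.08500.
Radicand: p̂(1−p̂)/n + z²/(4n²) = 0.000054119 + 0.000000333 = 0.000054452.
Half-width = z·√(radicand)/denom = 1.645·0.007379/1.001899 = 0.01212.
Interval: 0.08500 ± 0.01212 → (0.0729, 0.0971).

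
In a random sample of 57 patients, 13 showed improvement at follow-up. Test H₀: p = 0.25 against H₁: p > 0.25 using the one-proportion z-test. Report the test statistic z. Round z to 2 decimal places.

With x = 13 successes in n = 57, p̂ = 0.22807.
Under H₀, SE = √(p₀(1−p₀)/n) = √(0.25·0.75/57) = √0.003289474 = 0.057354.
z = (0.22807 − 0.25)/0.057354 = -0.02193/0.057354 = -0.38.

z = -0.38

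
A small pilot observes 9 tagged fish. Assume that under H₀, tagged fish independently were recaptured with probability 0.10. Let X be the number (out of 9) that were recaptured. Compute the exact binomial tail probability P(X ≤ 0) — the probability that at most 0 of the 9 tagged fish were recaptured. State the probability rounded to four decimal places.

P = 0.3874

X ~ Binomial(n=9, p=0.10).
P(X ≤ 0) = C(9,0)·0.10^0·0.90^9.
= 0.387420 = 0.3874.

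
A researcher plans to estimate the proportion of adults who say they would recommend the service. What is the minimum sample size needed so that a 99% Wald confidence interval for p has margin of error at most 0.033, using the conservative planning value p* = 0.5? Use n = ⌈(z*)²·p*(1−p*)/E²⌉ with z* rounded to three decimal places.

For 99% confidence, z* = 2.576.
p*(1−p*) = 0.2500.
Required n before rounding: 6.635776 × 0.2500 / 0.033² = 1523.365.
⌈1523.365⌉ = 1524.

n = 1524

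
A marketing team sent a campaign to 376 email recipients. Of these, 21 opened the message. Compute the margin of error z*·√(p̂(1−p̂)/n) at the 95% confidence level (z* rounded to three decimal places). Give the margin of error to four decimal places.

With x = 21 successes in n = 376, p̂ = 0.05585.
SE = √(p̂(1−p̂)/n) = √(0.052732/376) = 0.011842.
z* = 1.960 at the 95% level.
ME = 1.960·0.011842 = 0.0232.

ME = 0.0232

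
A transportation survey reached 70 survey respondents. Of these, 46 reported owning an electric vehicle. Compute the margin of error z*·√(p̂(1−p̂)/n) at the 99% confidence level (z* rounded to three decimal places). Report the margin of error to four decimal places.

p̂ = 46/70 = 0.65714.
SE(p̂) = √(0.65714·0.34286/70) = 0.056733.
For 99% confidence, z* = 2.576.
ME = 2.576·0.056733 = 0.1461.

ME = 0.1461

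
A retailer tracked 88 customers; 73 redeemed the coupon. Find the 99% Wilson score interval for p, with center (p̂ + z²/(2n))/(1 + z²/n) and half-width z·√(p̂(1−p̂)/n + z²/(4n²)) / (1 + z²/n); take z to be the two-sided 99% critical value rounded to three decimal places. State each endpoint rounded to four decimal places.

Here p̂ = 73/88 = 0.82955 and z = 2.576 (z² = 6.635776).
Denominator 1 + z²/n = 1 + 6.635776/88 = 1.075407.
Center = (0.82955 + 0.037703)/1.075407 = 0.80644.
Radicand: p̂(1−p̂)/n + z²/(4n²) = 0.001606816 + 0.000214223 = 0.001821039.
Half-width = z·√(radicand)/denom = 2.576·0.042674/1.075407 = 0.10222.
Interval: 0.80644 ± 0.10222 → (0.7042, 0.9087).

(0.7042, 0.9087)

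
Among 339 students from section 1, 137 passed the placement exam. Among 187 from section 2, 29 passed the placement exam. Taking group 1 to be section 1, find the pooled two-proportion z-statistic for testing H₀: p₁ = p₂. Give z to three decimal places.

z = 5.883

Sample proportions: p̂₁ = 137/339 = 0.40413 and p̂₂ = 29/187 = 0.15508.
Pooling: p̂ = 166/526 = 0.31559.
Pooled SE = √[0.2159927·0.00829745] ≈ 0.042334.
z = 0.24905/0.042334 = 5.883.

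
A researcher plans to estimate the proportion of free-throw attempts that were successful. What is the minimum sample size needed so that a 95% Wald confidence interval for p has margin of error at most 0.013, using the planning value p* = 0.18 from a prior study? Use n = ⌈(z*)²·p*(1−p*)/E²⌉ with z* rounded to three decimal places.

n = 3356

For 95% confidence, z* = 1.960.
p*(1−p*) = 0.1476.
(z*)²·p*(1−p*)/E² = 3.841600·0.1476/0.000169 = 3355.149.
⌈3355.149⌉ = 3356.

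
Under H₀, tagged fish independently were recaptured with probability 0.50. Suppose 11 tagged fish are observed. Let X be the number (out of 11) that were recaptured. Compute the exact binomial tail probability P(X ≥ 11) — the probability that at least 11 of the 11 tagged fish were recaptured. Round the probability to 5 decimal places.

P = 0.00049

X is binomial with n = 11 and p = 0.50.
P(X ≥ 11) = C(11,11)·0.50^11·0.50^0.
= 0.000488 = 0.00049.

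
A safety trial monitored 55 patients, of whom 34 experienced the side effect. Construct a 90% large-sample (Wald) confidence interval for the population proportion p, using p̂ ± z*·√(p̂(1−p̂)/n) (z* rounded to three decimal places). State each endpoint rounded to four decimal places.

With x = 34 successes in n = 55, p̂ = 0.61818.
SE = √(p̂(1−p̂)/n) = √(0.236033/55) = 0.065510.
For 90% confidence, z* = 1.645.
Margin = 1.645·0.065510 = 0.10776.
So the interval runs from 0.5104 to 0.7259.

(0.5104, 0.7259)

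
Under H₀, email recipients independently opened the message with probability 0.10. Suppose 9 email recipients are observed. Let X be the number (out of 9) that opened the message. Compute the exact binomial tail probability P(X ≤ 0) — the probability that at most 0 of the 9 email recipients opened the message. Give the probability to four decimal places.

P = 0.3874

X is binomial with n = 9 and p = 0.10.
P(X ≤ 0) = C(9,0)·0.10^0·0.90^9.
= 0.387420 = 0.3874.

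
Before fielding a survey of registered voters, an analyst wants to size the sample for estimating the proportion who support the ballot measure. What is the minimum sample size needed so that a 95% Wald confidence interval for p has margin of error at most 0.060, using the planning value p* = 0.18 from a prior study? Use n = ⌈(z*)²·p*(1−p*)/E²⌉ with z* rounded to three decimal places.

For 95% confidence, z* = 1.960.
p*(1−p*) = 0.1476.
Required n before rounding: 3.841600 × 0.1476 / 0.060² = 157.506.
⌈157.506⌉ = 158.

n = 158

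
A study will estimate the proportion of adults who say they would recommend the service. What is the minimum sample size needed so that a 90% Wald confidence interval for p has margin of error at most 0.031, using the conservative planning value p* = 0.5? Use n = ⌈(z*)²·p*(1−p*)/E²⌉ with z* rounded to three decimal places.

For 90% confidence, z* = 1.645.
p*(1−p*) = 0.2500.
Required n before rounding: 2.706025 × 0.2500 / 0.031² = 703.961.
⌈703.961⌉ = 704.

n = 704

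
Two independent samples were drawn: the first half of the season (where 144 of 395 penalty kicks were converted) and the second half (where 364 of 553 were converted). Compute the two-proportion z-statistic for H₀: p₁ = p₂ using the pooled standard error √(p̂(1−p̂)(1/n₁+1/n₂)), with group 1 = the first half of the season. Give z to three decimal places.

z = -8.939

Sample proportions: p̂₁ = 144/395 = 0.36456 and p̂₂ = 364/553 = 0.65823.
Pooling: p̂ = 508/948 = 0.53586.
Pooled SE = √[0.2487137·0.00433996] ≈ 0.032854.
z = -0.29367/0.032854 = -8.939.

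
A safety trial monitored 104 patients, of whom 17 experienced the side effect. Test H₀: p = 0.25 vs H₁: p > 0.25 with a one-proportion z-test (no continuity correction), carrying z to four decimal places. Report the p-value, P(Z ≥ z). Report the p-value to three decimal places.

Sample proportion p̂ = 17/104 = 0.16346.
Null standard error: √(0.25·0.75/104) = √0.001802885 = 0.042460.
Test statistic (full precision, shown to 4 dp): z = (17/104 − 0.25)/SE₀ ≈ -2.0381.
From the standard normal, P(Z ≥ z) = 0.979.

p-value = 0.979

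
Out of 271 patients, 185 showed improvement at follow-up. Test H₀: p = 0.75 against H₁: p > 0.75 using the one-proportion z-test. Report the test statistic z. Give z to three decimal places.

z = -2.560

Sample proportion p̂ = 185/271 = 0.68266.
SE₀ = √(0.75·0.25/271) = 0.026304.
z = (0.68266 − 0.75)/0.026304 = -0.06734/0.026304 = -2.560.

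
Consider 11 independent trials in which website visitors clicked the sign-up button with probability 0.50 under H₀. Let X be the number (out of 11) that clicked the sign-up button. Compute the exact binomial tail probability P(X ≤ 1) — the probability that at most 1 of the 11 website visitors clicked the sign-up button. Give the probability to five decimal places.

P = 0.00586

X is binomial with n = 11 and p = 0.50.
P(X ≤ 1) = C(11,0)·0.50^0·0.50^11 + C(11,1)·0.50^1·0.50^10.
= 0.000488 + 0.005371 = 0.00586.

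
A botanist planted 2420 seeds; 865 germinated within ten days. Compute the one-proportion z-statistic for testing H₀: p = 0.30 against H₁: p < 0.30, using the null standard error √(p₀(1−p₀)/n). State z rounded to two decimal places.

z = 6.17

The sample proportion is 865/2420 = 0.35744.
Under H₀, SE = √(p₀(1−p₀)/n) = √(0.30·0.70/2420) = √0.000086777 = 0.009315.
z = (0.35744 − 0.30)/0.009315 = 0.05744/0.009315 = 6.17.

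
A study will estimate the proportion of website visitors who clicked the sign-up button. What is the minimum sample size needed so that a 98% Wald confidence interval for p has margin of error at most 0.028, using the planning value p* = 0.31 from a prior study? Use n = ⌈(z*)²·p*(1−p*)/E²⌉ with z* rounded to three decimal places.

n = 1477

z* = 2.326 at the 98% level.
p*(1−p*) = 0.31·0.69 = 0.2139.
(z*)²·p*(1−p*)/E² = 5.410276·0.2139/0.000784 = 1476.094.
Rounding up, n = 1477.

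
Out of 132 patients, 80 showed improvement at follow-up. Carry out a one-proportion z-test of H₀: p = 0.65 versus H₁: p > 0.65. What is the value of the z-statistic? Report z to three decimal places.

Sample proportion p̂ = 80/132 = 0.60606.
Null standard error: √(0.65·0.35/132) = √0.001723485 = 0.041515.
Test statistic: z = -0.04394/0.041515 = -1.058.

z = -1.058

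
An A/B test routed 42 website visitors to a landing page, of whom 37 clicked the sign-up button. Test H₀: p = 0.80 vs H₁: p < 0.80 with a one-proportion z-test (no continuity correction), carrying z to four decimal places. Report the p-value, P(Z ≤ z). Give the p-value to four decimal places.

The sample proportion is 37/42 = 0.88095.
Null standard error: √(0.80·0.20/42) = √0.003809524 = 0.061721.
z = (p̂ − p₀)/SE = (37/42 − 0.80)/0.061721 ≈ 1.3116.
p-value = P(Z ≤ z) with z = 1.3116 → 0.9052.

p-value = 0.9052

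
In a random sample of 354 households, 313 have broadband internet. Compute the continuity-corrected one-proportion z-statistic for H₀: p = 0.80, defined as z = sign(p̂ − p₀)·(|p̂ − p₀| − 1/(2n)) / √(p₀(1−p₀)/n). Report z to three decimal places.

Sample proportion p̂ = 313/354 = 0.88418. p̂ − p₀ = 0.084181.
Continuity correction 1/(2n) = 1/708 = 0.001412.
Corrected numerator: |0.084181| − 0.001412 = 0.082769.
SE₀ = √(0.80·0.20/354) = 0.021260.
z = +0.082769/0.021260 = 3.893.

z = 3.893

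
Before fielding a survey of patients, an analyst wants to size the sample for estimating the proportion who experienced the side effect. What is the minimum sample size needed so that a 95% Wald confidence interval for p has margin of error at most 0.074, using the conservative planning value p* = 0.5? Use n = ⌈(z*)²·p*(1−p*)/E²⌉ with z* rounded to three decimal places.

n = 176

For 95% confidence, z* = 1.960.
p*(1−p*) = 0.2500.
Required n before rounding: 3.841600 × 0.2500 / 0.074² = 175.383.
⌈175.383⌉ = 176.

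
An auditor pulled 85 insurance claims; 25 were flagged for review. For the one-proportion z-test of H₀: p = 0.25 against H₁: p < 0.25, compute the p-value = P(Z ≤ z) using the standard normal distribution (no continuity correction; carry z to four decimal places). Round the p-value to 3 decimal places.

p-value = 0.826

With x = 25 successes in n = 85, p̂ = 0.29412.
SE₀ = √(0.25·0.75/85) = 0.046967.
z = (p̂ − p₀)/SE = (25/85 − 0.25)/0.046967 ≈ 0.9393.
From the standard normal, P(Z ≤ z) = 0.826.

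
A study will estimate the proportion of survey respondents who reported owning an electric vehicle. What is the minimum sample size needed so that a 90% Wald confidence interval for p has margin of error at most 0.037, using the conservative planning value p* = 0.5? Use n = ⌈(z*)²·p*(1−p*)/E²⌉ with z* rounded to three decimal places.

n = 495

z* = 1.645 at the 90% level.
p*(1−p*) = 0.2500.
Required n before rounding: 2.706025 × 0.2500 / 0.037² = 494.161.
Rounding up, n = 495.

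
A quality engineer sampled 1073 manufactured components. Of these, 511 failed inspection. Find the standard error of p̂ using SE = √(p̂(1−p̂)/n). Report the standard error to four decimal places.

Sample proportion p̂ = 511/1073 = 0.47623.
p̂(1−p̂) = 0.47623·0.52377 = 0.249435.
SE = √(0.249435/1073) = √0.000232465 = 0.0152.

SE = 0.0152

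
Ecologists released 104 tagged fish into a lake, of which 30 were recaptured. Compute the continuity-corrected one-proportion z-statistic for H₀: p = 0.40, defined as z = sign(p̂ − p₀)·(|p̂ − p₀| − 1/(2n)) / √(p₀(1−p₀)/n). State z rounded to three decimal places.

With x = 30 successes in n = 104, p̂ = 0.28846. p̂ − p₀ = -0.111538.
1/(2n) = 0.004808.
Corrected numerator: |-0.111538| − 0.004808 = 0.106730.
Null standard error: √(0.40·0.60/104) = √0.002307692 = 0.048038.
z = −0.106730/0.048038 = -2.222.

z = -2.222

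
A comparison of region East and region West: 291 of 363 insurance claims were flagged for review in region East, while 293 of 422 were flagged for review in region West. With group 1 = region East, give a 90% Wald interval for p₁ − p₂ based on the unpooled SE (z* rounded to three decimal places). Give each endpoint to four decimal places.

(0.0569, 0.1578)

p̂₁ = 0.80165, p̂₂ = 0.69431, so the observed difference is 0.10734.
SE = √(0.000438032 + 0.000502944) = √0.000940976 = 0.030675.
z* = 1.645 at the 90% level. Margin = 1.645·0.030675 = 0.05046.
So the interval runs from 0.0569 to 0.1578.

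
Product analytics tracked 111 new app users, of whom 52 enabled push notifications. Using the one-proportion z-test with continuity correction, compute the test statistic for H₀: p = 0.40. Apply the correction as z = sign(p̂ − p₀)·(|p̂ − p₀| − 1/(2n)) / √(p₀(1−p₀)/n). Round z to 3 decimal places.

z = 1.376

The sample proportion is 52/111 = 0.46847. p̂ − p₀ = 0.068468.
1/(2n) = 0.004505.
Corrected numerator: |0.068468| − 0.004505 = 0.063963.
Null standard error: √(0.40·0.60/111) = √0.002162162 = 0.046499.
z = (+)0.063963/0.046499 = 1.376.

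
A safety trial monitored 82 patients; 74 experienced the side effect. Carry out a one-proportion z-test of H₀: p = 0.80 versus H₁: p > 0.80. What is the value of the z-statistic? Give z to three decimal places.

p̂ = 74/82 = 0.90244.
Null standard error: √(0.80·0.20/82) = √0.001951220 = 0.044173.
z = (0.90244 − 0.80)/0.044173 = 0.10244/0.044173 = 2.319.

z = 2.319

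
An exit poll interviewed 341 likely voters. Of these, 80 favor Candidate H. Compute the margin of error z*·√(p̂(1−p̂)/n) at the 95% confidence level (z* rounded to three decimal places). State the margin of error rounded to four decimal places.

With x = 80 successes in n = 341, p̂ = 0.23460.
Standard error of p̂: √(0.179565/341) = √0.000526584 = 0.022947.
The 95% critical value is z* = 1.960.
ME = 1.960·0.022947 = 0.0450.

ME = 0.0450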